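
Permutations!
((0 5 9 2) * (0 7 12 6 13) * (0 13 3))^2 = (13)(0 9 7 6)(2 12 3 5) = [9, 1, 12, 5, 4, 2, 0, 6, 8, 7, 10, 11, 3, 13]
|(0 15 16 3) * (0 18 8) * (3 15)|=|(0 3 18 8)(15 16)|=4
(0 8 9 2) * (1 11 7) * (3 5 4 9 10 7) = (0 8 10 7 1 11 3 5 4 9 2) = [8, 11, 0, 5, 9, 4, 6, 1, 10, 2, 7, 3]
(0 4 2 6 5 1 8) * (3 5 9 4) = (0 3 5 1 8)(2 6 9 4) = [3, 8, 6, 5, 2, 1, 9, 7, 0, 4]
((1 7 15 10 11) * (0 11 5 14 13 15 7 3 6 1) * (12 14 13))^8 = (15)(1 6 3) = [0, 6, 2, 1, 4, 5, 3, 7, 8, 9, 10, 11, 12, 13, 14, 15]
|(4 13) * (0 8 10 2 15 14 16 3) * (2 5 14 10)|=|(0 8 2 15 10 5 14 16 3)(4 13)|=18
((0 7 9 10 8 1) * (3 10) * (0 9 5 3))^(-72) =(10) =[0, 1, 2, 3, 4, 5, 6, 7, 8, 9, 10]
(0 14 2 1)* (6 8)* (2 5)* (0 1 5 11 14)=(2 5)(6 8)(11 14)=[0, 1, 5, 3, 4, 2, 8, 7, 6, 9, 10, 14, 12, 13, 11]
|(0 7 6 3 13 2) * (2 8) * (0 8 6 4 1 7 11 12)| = 6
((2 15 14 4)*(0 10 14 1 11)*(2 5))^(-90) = (15) = [0, 1, 2, 3, 4, 5, 6, 7, 8, 9, 10, 11, 12, 13, 14, 15]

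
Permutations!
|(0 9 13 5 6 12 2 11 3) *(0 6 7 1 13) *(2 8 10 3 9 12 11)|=|(0 12 8 10 3 6 11 9)(1 13 5 7)|=8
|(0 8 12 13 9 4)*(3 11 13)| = |(0 8 12 3 11 13 9 4)| = 8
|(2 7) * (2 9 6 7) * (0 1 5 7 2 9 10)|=|(0 1 5 7 10)(2 9 6)|=15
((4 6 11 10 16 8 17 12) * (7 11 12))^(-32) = (4 6 12)(7 8 10)(11 17 16) = [0, 1, 2, 3, 6, 5, 12, 8, 10, 9, 7, 17, 4, 13, 14, 15, 11, 16]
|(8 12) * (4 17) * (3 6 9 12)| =10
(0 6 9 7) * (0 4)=[6, 1, 2, 3, 0, 5, 9, 4, 8, 7]=(0 6 9 7 4)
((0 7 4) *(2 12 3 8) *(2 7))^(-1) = (0 4 7 8 3 12 2) = [4, 1, 0, 12, 7, 5, 6, 8, 3, 9, 10, 11, 2]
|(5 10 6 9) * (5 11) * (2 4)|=|(2 4)(5 10 6 9 11)|=10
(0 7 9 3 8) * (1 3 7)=(0 1 3 8)(7 9)=[1, 3, 2, 8, 4, 5, 6, 9, 0, 7]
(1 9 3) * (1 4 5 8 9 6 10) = (1 6 10)(3 4 5 8 9) = [0, 6, 2, 4, 5, 8, 10, 7, 9, 3, 1]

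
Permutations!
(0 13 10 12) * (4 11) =[13, 1, 2, 3, 11, 5, 6, 7, 8, 9, 12, 4, 0, 10] =(0 13 10 12)(4 11)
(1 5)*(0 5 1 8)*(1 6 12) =(0 5 8)(1 6 12) =[5, 6, 2, 3, 4, 8, 12, 7, 0, 9, 10, 11, 1]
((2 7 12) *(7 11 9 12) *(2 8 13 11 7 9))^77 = (13) = [0, 1, 2, 3, 4, 5, 6, 7, 8, 9, 10, 11, 12, 13]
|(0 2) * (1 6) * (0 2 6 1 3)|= |(0 6 3)|= 3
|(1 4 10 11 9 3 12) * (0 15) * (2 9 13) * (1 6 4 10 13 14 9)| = 22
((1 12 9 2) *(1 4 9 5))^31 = (1 12 5)(2 4 9) = [0, 12, 4, 3, 9, 1, 6, 7, 8, 2, 10, 11, 5]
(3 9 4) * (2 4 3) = (2 4)(3 9) = [0, 1, 4, 9, 2, 5, 6, 7, 8, 3]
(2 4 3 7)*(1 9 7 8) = (1 9 7 2 4 3 8) = [0, 9, 4, 8, 3, 5, 6, 2, 1, 7]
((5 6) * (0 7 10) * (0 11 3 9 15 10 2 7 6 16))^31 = (0 16 5 6)(2 7)(3 9 15 10 11) = [16, 1, 7, 9, 4, 6, 0, 2, 8, 15, 11, 3, 12, 13, 14, 10, 5]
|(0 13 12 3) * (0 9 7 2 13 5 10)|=|(0 5 10)(2 13 12 3 9 7)|=6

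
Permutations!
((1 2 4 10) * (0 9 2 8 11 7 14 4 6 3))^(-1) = (0 3 6 2 9)(1 10 4 14 7 11 8) = [3, 10, 9, 6, 14, 5, 2, 11, 1, 0, 4, 8, 12, 13, 7]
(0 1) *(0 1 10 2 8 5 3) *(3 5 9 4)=(0 10 2 8 9 4 3)=[10, 1, 8, 0, 3, 5, 6, 7, 9, 4, 2]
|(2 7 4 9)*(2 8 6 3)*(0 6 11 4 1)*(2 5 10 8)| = 12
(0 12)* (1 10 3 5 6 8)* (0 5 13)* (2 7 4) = (0 12 5 6 8 1 10 3 13)(2 7 4) = [12, 10, 7, 13, 2, 6, 8, 4, 1, 9, 3, 11, 5, 0]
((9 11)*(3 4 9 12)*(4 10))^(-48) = [0, 1, 2, 3, 4, 5, 6, 7, 8, 9, 10, 11, 12] = (12)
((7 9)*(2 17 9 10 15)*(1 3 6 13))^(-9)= (1 13 6 3)(2 7)(9 15)(10 17)= [0, 13, 7, 1, 4, 5, 3, 2, 8, 15, 17, 11, 12, 6, 14, 9, 16, 10]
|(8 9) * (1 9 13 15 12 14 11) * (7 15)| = 9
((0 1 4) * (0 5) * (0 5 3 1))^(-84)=(5)=[0, 1, 2, 3, 4, 5]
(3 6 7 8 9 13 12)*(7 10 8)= (3 6 10 8 9 13 12)= [0, 1, 2, 6, 4, 5, 10, 7, 9, 13, 8, 11, 3, 12]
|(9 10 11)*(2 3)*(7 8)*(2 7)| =|(2 3 7 8)(9 10 11)| =12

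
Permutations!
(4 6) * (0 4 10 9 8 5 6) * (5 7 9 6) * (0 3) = (0 4 3)(6 10)(7 9 8) = [4, 1, 2, 0, 3, 5, 10, 9, 7, 8, 6]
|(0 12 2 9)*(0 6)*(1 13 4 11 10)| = |(0 12 2 9 6)(1 13 4 11 10)| = 5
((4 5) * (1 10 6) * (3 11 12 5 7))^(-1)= [0, 6, 2, 7, 5, 12, 10, 4, 8, 9, 1, 3, 11]= (1 6 10)(3 7 4 5 12 11)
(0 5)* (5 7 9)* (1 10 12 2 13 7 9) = (0 9 5)(1 10 12 2 13 7) = [9, 10, 13, 3, 4, 0, 6, 1, 8, 5, 12, 11, 2, 7]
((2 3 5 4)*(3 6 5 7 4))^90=(7)=[0, 1, 2, 3, 4, 5, 6, 7]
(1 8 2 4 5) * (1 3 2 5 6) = (1 8 5 3 2 4 6) = [0, 8, 4, 2, 6, 3, 1, 7, 5]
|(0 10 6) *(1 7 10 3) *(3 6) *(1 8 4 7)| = 10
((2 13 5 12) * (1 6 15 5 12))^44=(15)(2 12 13)=[0, 1, 12, 3, 4, 5, 6, 7, 8, 9, 10, 11, 13, 2, 14, 15]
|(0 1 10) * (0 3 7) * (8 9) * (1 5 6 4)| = |(0 5 6 4 1 10 3 7)(8 9)| = 8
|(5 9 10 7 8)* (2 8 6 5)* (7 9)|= 6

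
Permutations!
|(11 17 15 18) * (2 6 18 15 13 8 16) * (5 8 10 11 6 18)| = 12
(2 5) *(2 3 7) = (2 5 3 7) = [0, 1, 5, 7, 4, 3, 6, 2]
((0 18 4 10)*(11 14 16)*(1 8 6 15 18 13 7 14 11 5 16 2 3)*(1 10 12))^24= [14, 15, 0, 13, 8, 5, 4, 3, 18, 9, 7, 11, 6, 2, 10, 12, 16, 17, 1]= (0 14 10 7 3 13 2)(1 15 12 6 4 8 18)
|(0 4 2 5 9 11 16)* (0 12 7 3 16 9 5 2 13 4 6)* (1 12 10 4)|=8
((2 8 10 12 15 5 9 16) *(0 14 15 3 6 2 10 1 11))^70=(16)=[0, 1, 2, 3, 4, 5, 6, 7, 8, 9, 10, 11, 12, 13, 14, 15, 16]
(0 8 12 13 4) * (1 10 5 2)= [8, 10, 1, 3, 0, 2, 6, 7, 12, 9, 5, 11, 13, 4]= (0 8 12 13 4)(1 10 5 2)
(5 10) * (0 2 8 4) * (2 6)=(0 6 2 8 4)(5 10)=[6, 1, 8, 3, 0, 10, 2, 7, 4, 9, 5]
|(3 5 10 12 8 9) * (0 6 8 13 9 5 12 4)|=12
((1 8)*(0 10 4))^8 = (0 4 10) = [4, 1, 2, 3, 10, 5, 6, 7, 8, 9, 0]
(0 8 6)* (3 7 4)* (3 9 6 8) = (0 3 7 4 9 6) = [3, 1, 2, 7, 9, 5, 0, 4, 8, 6]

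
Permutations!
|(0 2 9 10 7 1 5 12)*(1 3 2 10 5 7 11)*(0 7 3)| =|(0 10 11 1 3 2 9 5 12 7)| =10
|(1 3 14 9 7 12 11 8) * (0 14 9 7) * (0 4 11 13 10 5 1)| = |(0 14 7 12 13 10 5 1 3 9 4 11 8)| = 13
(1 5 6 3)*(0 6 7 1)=[6, 5, 2, 0, 4, 7, 3, 1]=(0 6 3)(1 5 7)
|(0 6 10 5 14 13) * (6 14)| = 3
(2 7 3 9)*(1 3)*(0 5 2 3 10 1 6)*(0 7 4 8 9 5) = (1 10)(2 4 8 9 3 5)(6 7) = [0, 10, 4, 5, 8, 2, 7, 6, 9, 3, 1]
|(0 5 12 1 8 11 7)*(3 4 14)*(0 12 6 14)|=30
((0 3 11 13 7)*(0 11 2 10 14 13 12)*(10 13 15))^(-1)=[12, 1, 3, 0, 4, 5, 6, 13, 8, 9, 15, 7, 11, 2, 10, 14]=(0 12 11 7 13 2 3)(10 15 14)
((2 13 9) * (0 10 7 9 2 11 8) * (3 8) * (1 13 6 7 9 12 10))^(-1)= (0 8 3 11 9 10 12 7 6 2 13 1)= [8, 0, 13, 11, 4, 5, 2, 6, 3, 10, 12, 9, 7, 1]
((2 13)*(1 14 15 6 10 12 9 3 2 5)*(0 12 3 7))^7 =[7, 13, 10, 6, 4, 2, 14, 9, 8, 12, 15, 11, 0, 3, 5, 1] =(0 7 9 12)(1 13 3 6 14 5 2 10 15)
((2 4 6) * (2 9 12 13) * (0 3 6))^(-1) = (0 4 2 13 12 9 6 3) = [4, 1, 13, 0, 2, 5, 3, 7, 8, 6, 10, 11, 9, 12]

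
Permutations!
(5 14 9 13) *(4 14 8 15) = (4 14 9 13 5 8 15) = [0, 1, 2, 3, 14, 8, 6, 7, 15, 13, 10, 11, 12, 5, 9, 4]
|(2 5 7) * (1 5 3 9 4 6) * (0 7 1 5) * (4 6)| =8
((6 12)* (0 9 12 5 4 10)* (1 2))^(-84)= (12)= [0, 1, 2, 3, 4, 5, 6, 7, 8, 9, 10, 11, 12]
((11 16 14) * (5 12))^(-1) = (5 12)(11 14 16) = [0, 1, 2, 3, 4, 12, 6, 7, 8, 9, 10, 14, 5, 13, 16, 15, 11]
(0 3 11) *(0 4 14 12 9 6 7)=(0 3 11 4 14 12 9 6 7)=[3, 1, 2, 11, 14, 5, 7, 0, 8, 6, 10, 4, 9, 13, 12]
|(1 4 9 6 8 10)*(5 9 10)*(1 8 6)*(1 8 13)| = 12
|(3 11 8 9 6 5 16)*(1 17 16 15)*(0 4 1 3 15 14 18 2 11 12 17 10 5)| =60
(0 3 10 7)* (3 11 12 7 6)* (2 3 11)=[2, 1, 3, 10, 4, 5, 11, 0, 8, 9, 6, 12, 7]=(0 2 3 10 6 11 12 7)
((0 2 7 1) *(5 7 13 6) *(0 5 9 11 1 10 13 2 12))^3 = (0 12)(1 10 9 5 13 11 7 6) = [12, 10, 2, 3, 4, 13, 1, 6, 8, 5, 9, 7, 0, 11]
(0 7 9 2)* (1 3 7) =(0 1 3 7 9 2) =[1, 3, 0, 7, 4, 5, 6, 9, 8, 2]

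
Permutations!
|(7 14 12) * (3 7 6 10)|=|(3 7 14 12 6 10)|=6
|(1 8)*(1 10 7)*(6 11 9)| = |(1 8 10 7)(6 11 9)| = 12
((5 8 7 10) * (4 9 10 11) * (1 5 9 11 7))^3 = (4 11)(9 10) = [0, 1, 2, 3, 11, 5, 6, 7, 8, 10, 9, 4]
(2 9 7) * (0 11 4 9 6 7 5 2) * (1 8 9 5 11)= (0 1 8 9 11 4 5 2 6 7)= [1, 8, 6, 3, 5, 2, 7, 0, 9, 11, 10, 4]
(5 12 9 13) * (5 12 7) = (5 7)(9 13 12) = [0, 1, 2, 3, 4, 7, 6, 5, 8, 13, 10, 11, 9, 12]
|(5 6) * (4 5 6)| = 2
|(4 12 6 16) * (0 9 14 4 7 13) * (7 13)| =|(0 9 14 4 12 6 16 13)| =8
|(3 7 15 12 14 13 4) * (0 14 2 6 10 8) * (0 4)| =9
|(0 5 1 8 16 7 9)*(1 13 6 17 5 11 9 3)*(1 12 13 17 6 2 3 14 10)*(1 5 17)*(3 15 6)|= 42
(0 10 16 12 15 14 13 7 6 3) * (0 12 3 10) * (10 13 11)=[0, 1, 2, 12, 4, 5, 13, 6, 8, 9, 16, 10, 15, 7, 11, 14, 3]=(3 12 15 14 11 10 16)(6 13 7)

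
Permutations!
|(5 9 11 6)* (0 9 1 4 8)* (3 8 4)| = 8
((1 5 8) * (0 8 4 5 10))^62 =(0 1)(8 10) =[1, 0, 2, 3, 4, 5, 6, 7, 10, 9, 8]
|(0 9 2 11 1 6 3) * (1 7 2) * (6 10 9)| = |(0 6 3)(1 10 9)(2 11 7)| = 3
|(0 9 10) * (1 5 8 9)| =|(0 1 5 8 9 10)| =6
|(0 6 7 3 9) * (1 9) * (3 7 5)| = |(0 6 5 3 1 9)| = 6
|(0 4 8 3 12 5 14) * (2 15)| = 14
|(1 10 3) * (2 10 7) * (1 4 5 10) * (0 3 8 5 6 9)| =|(0 3 4 6 9)(1 7 2)(5 10 8)| =15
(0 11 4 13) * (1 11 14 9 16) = (0 14 9 16 1 11 4 13) = [14, 11, 2, 3, 13, 5, 6, 7, 8, 16, 10, 4, 12, 0, 9, 15, 1]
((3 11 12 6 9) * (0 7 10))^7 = (0 7 10)(3 12 9 11 6) = [7, 1, 2, 12, 4, 5, 3, 10, 8, 11, 0, 6, 9]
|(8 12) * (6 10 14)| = |(6 10 14)(8 12)| = 6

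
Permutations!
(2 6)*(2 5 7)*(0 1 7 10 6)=(0 1 7 2)(5 10 6)=[1, 7, 0, 3, 4, 10, 5, 2, 8, 9, 6]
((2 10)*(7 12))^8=(12)=[0, 1, 2, 3, 4, 5, 6, 7, 8, 9, 10, 11, 12]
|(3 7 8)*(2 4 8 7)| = 4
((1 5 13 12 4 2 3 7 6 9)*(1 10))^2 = (1 13 4 3 6 10 5 12 2 7 9) = [0, 13, 7, 6, 3, 12, 10, 9, 8, 1, 5, 11, 2, 4]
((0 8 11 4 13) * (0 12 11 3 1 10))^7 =(0 3 10 8 1)(4 11 12 13) =[3, 0, 2, 10, 11, 5, 6, 7, 1, 9, 8, 12, 13, 4]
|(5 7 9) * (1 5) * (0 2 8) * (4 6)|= |(0 2 8)(1 5 7 9)(4 6)|= 12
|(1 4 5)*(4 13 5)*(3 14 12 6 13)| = |(1 3 14 12 6 13 5)| = 7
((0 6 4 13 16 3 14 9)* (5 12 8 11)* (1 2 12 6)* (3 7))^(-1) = [9, 0, 1, 7, 6, 11, 5, 16, 12, 14, 10, 8, 2, 4, 3, 15, 13] = (0 9 14 3 7 16 13 4 6 5 11 8 12 2 1)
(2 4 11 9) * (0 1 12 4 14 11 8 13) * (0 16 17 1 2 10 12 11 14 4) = (0 2 4 8 13 16 17 1 11 9 10 12) = [2, 11, 4, 3, 8, 5, 6, 7, 13, 10, 12, 9, 0, 16, 14, 15, 17, 1]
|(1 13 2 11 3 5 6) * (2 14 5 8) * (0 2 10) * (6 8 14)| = 24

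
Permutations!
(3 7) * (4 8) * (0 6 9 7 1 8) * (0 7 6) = (1 8 4 7 3)(6 9) = [0, 8, 2, 1, 7, 5, 9, 3, 4, 6]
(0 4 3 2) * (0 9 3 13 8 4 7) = (0 7)(2 9 3)(4 13 8) = [7, 1, 9, 2, 13, 5, 6, 0, 4, 3, 10, 11, 12, 8]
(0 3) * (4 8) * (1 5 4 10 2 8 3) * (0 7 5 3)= [1, 3, 8, 7, 0, 4, 6, 5, 10, 9, 2]= (0 1 3 7 5 4)(2 8 10)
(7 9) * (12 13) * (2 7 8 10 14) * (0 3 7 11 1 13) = (0 3 7 9 8 10 14 2 11 1 13 12) = [3, 13, 11, 7, 4, 5, 6, 9, 10, 8, 14, 1, 0, 12, 2]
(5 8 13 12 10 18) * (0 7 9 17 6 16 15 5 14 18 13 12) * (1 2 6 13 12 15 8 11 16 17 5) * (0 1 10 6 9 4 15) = (0 7 4 15 10 12 6 17 13 1 2 9 5 11 16 8)(14 18) = [7, 2, 9, 3, 15, 11, 17, 4, 0, 5, 12, 16, 6, 1, 18, 10, 8, 13, 14]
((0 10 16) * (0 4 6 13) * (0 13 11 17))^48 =(0 17 11 6 4 16 10) =[17, 1, 2, 3, 16, 5, 4, 7, 8, 9, 0, 6, 12, 13, 14, 15, 10, 11]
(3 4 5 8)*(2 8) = (2 8 3 4 5) = [0, 1, 8, 4, 5, 2, 6, 7, 3]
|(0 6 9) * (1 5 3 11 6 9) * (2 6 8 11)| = |(0 9)(1 5 3 2 6)(8 11)| = 10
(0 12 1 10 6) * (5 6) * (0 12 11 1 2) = [11, 10, 0, 3, 4, 6, 12, 7, 8, 9, 5, 1, 2] = (0 11 1 10 5 6 12 2)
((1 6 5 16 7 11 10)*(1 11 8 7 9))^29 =(1 9 16 5 6)(7 8)(10 11) =[0, 9, 2, 3, 4, 6, 1, 8, 7, 16, 11, 10, 12, 13, 14, 15, 5]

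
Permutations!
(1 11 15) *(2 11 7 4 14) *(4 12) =(1 7 12 4 14 2 11 15) =[0, 7, 11, 3, 14, 5, 6, 12, 8, 9, 10, 15, 4, 13, 2, 1]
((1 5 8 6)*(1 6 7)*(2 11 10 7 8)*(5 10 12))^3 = (2 5 12 11) = [0, 1, 5, 3, 4, 12, 6, 7, 8, 9, 10, 2, 11]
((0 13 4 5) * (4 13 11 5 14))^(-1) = (0 5 11)(4 14) = [5, 1, 2, 3, 14, 11, 6, 7, 8, 9, 10, 0, 12, 13, 4]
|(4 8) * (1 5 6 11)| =|(1 5 6 11)(4 8)| =4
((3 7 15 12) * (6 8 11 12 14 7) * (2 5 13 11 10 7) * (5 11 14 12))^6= [0, 1, 11, 12, 4, 13, 3, 10, 6, 9, 8, 5, 15, 14, 2, 7]= (2 11 5 13 14)(3 12 15 7 10 8 6)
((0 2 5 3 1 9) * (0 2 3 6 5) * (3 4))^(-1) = (0 2 9 1 3 4)(5 6) = [2, 3, 9, 4, 0, 6, 5, 7, 8, 1]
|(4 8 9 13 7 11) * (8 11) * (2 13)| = |(2 13 7 8 9)(4 11)| = 10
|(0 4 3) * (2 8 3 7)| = |(0 4 7 2 8 3)| = 6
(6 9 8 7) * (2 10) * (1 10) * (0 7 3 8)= (0 7 6 9)(1 10 2)(3 8)= [7, 10, 1, 8, 4, 5, 9, 6, 3, 0, 2]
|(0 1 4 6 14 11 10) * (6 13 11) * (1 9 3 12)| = |(0 9 3 12 1 4 13 11 10)(6 14)| = 18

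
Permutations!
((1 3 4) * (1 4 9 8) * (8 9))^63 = (9) = [0, 1, 2, 3, 4, 5, 6, 7, 8, 9]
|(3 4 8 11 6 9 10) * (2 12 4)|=|(2 12 4 8 11 6 9 10 3)|=9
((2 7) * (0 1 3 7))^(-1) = (0 2 7 3 1) = [2, 0, 7, 1, 4, 5, 6, 3]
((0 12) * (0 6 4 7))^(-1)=(0 7 4 6 12)=[7, 1, 2, 3, 6, 5, 12, 4, 8, 9, 10, 11, 0]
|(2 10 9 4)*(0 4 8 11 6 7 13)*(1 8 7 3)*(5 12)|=70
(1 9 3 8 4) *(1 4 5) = [0, 9, 2, 8, 4, 1, 6, 7, 5, 3] = (1 9 3 8 5)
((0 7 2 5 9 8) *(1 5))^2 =[2, 9, 5, 3, 4, 8, 6, 1, 7, 0] =(0 2 5 8 7 1 9)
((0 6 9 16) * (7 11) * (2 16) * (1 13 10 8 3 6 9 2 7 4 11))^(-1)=[16, 7, 6, 8, 11, 5, 3, 9, 10, 0, 13, 4, 12, 1, 14, 15, 2]=(0 16 2 6 3 8 10 13 1 7 9)(4 11)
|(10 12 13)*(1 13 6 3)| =|(1 13 10 12 6 3)| =6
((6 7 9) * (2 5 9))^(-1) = (2 7 6 9 5) = [0, 1, 7, 3, 4, 2, 9, 6, 8, 5]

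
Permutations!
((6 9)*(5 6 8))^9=[0, 1, 2, 3, 4, 6, 9, 7, 5, 8]=(5 6 9 8)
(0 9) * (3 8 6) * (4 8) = (0 9)(3 4 8 6) = [9, 1, 2, 4, 8, 5, 3, 7, 6, 0]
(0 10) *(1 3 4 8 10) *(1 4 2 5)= (0 4 8 10)(1 3 2 5)= [4, 3, 5, 2, 8, 1, 6, 7, 10, 9, 0]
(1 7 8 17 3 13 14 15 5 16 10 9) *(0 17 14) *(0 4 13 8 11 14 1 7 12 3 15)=(0 17 15 5 16 10 9 7 11 14)(1 12 3 8)(4 13)=[17, 12, 2, 8, 13, 16, 6, 11, 1, 7, 9, 14, 3, 4, 0, 5, 10, 15]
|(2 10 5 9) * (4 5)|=|(2 10 4 5 9)|=5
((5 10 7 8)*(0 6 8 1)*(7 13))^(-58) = [7, 13, 2, 3, 4, 6, 1, 10, 0, 9, 8, 11, 12, 5] = (0 7 10 8)(1 13 5 6)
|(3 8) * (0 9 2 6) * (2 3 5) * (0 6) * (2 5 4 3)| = 3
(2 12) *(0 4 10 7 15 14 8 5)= (0 4 10 7 15 14 8 5)(2 12)= [4, 1, 12, 3, 10, 0, 6, 15, 5, 9, 7, 11, 2, 13, 8, 14]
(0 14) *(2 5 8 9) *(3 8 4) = [14, 1, 5, 8, 3, 4, 6, 7, 9, 2, 10, 11, 12, 13, 0] = (0 14)(2 5 4 3 8 9)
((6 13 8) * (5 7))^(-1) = (5 7)(6 8 13) = [0, 1, 2, 3, 4, 7, 8, 5, 13, 9, 10, 11, 12, 6]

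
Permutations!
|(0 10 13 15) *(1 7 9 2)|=4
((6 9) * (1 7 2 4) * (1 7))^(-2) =(9)(2 4 7) =[0, 1, 4, 3, 7, 5, 6, 2, 8, 9]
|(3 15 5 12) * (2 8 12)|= |(2 8 12 3 15 5)|= 6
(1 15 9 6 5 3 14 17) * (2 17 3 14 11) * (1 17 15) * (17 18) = [0, 1, 15, 11, 4, 14, 5, 7, 8, 6, 10, 2, 12, 13, 3, 9, 16, 18, 17] = (2 15 9 6 5 14 3 11)(17 18)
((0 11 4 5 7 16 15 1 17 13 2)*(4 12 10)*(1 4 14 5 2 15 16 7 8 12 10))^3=(0 14 12 13 2 10 8 17 4 11 5 1 15)=[14, 15, 10, 3, 11, 1, 6, 7, 17, 9, 8, 5, 13, 2, 12, 0, 16, 4]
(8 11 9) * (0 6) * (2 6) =[2, 1, 6, 3, 4, 5, 0, 7, 11, 8, 10, 9] =(0 2 6)(8 11 9)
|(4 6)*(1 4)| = |(1 4 6)| = 3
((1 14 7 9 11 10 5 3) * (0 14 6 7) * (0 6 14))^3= (1 7 10)(3 6 11)(5 14 9)= [0, 7, 2, 6, 4, 14, 11, 10, 8, 5, 1, 3, 12, 13, 9]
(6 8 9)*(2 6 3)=(2 6 8 9 3)=[0, 1, 6, 2, 4, 5, 8, 7, 9, 3]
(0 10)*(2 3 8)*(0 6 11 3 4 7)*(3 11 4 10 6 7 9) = [6, 1, 10, 8, 9, 5, 4, 0, 2, 3, 7, 11] = (11)(0 6 4 9 3 8 2 10 7)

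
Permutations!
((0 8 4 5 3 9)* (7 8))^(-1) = (0 9 3 5 4 8 7) = [9, 1, 2, 5, 8, 4, 6, 0, 7, 3]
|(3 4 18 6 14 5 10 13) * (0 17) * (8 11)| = 8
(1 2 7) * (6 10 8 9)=(1 2 7)(6 10 8 9)=[0, 2, 7, 3, 4, 5, 10, 1, 9, 6, 8]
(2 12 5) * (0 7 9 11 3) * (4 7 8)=(0 8 4 7 9 11 3)(2 12 5)=[8, 1, 12, 0, 7, 2, 6, 9, 4, 11, 10, 3, 5]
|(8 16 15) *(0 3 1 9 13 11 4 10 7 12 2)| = 33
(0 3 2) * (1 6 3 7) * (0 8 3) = (0 7 1 6)(2 8 3) = [7, 6, 8, 2, 4, 5, 0, 1, 3]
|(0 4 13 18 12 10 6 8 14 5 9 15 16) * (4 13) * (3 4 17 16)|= |(0 13 18 12 10 6 8 14 5 9 15 3 4 17 16)|= 15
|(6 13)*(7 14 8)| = 6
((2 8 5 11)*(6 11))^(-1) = [0, 1, 11, 3, 4, 8, 5, 7, 2, 9, 10, 6] = (2 11 6 5 8)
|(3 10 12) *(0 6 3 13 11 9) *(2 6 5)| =10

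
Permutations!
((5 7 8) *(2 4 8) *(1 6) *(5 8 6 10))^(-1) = (1 6 4 2 7 5 10) = [0, 6, 7, 3, 2, 10, 4, 5, 8, 9, 1]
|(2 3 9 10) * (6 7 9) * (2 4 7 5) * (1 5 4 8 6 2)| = |(1 5)(2 3)(4 7 9 10 8 6)| = 6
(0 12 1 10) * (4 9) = (0 12 1 10)(4 9) = [12, 10, 2, 3, 9, 5, 6, 7, 8, 4, 0, 11, 1]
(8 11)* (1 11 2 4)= [0, 11, 4, 3, 1, 5, 6, 7, 2, 9, 10, 8]= (1 11 8 2 4)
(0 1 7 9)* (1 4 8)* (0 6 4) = (1 7 9 6 4 8) = [0, 7, 2, 3, 8, 5, 4, 9, 1, 6]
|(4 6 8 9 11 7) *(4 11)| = 4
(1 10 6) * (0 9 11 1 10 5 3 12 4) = (0 9 11 1 5 3 12 4)(6 10) = [9, 5, 2, 12, 0, 3, 10, 7, 8, 11, 6, 1, 4]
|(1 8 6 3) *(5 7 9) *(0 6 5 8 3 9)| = |(0 6 9 8 5 7)(1 3)| = 6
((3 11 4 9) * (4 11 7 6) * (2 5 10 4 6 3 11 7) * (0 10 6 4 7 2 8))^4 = [8, 1, 9, 7, 5, 11, 2, 10, 3, 6, 0, 4] = (0 8 3 7 10)(2 9 6)(4 5 11)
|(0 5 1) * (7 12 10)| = |(0 5 1)(7 12 10)| = 3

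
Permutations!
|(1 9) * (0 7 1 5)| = 5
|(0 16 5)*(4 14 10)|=|(0 16 5)(4 14 10)|=3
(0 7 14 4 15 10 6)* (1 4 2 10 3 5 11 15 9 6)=(0 7 14 2 10 1 4 9 6)(3 5 11 15)=[7, 4, 10, 5, 9, 11, 0, 14, 8, 6, 1, 15, 12, 13, 2, 3]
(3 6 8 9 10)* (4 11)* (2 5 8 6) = [0, 1, 5, 2, 11, 8, 6, 7, 9, 10, 3, 4] = (2 5 8 9 10 3)(4 11)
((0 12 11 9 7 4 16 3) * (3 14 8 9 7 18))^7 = (0 8 7 3 14 11 18 16 12 9 4) = [8, 1, 2, 14, 0, 5, 6, 3, 7, 4, 10, 18, 9, 13, 11, 15, 12, 17, 16]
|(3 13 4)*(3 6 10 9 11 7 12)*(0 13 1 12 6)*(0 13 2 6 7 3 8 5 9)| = |(0 2 6 10)(1 12 8 5 9 11 3)(4 13)| = 28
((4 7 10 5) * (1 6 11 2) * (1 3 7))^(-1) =(1 4 5 10 7 3 2 11 6) =[0, 4, 11, 2, 5, 10, 1, 3, 8, 9, 7, 6]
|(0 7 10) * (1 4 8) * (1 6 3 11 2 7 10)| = 8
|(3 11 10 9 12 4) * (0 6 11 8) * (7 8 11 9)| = |(0 6 9 12 4 3 11 10 7 8)| = 10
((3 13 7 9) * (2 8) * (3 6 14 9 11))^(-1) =[0, 1, 8, 11, 4, 5, 9, 13, 2, 14, 10, 7, 12, 3, 6] =(2 8)(3 11 7 13)(6 9 14)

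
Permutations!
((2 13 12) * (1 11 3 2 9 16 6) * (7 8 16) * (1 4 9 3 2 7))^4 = (1 12 16)(2 7 4)(3 6 11)(8 9 13) = [0, 12, 7, 6, 2, 5, 11, 4, 9, 13, 10, 3, 16, 8, 14, 15, 1]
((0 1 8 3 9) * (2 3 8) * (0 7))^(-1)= [7, 0, 1, 2, 4, 5, 6, 9, 8, 3]= (0 7 9 3 2 1)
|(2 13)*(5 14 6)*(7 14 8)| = 10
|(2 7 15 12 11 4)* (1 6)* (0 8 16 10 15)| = 10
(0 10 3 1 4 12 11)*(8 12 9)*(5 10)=(0 5 10 3 1 4 9 8 12 11)=[5, 4, 2, 1, 9, 10, 6, 7, 12, 8, 3, 0, 11]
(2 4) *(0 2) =(0 2 4) =[2, 1, 4, 3, 0]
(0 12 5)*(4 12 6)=[6, 1, 2, 3, 12, 0, 4, 7, 8, 9, 10, 11, 5]=(0 6 4 12 5)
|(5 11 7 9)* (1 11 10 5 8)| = |(1 11 7 9 8)(5 10)| = 10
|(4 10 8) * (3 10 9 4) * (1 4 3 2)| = |(1 4 9 3 10 8 2)| = 7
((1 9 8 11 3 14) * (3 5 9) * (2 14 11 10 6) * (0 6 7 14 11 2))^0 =(14) =[0, 1, 2, 3, 4, 5, 6, 7, 8, 9, 10, 11, 12, 13, 14]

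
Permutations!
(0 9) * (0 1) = [9, 0, 2, 3, 4, 5, 6, 7, 8, 1] = (0 9 1)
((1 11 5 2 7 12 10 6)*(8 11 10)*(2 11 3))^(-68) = [0, 10, 12, 7, 4, 5, 1, 8, 2, 9, 6, 11, 3] = (1 10 6)(2 12 3 7 8)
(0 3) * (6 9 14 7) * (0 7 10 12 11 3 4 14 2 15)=(0 4 14 10 12 11 3 7 6 9 2 15)=[4, 1, 15, 7, 14, 5, 9, 6, 8, 2, 12, 3, 11, 13, 10, 0]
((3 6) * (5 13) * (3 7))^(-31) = [0, 1, 2, 7, 4, 13, 3, 6, 8, 9, 10, 11, 12, 5] = (3 7 6)(5 13)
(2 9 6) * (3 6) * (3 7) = (2 9 7 3 6) = [0, 1, 9, 6, 4, 5, 2, 3, 8, 7]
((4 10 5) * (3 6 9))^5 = (3 9 6)(4 5 10) = [0, 1, 2, 9, 5, 10, 3, 7, 8, 6, 4]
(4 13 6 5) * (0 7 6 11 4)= [7, 1, 2, 3, 13, 0, 5, 6, 8, 9, 10, 4, 12, 11]= (0 7 6 5)(4 13 11)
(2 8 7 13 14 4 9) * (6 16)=(2 8 7 13 14 4 9)(6 16)=[0, 1, 8, 3, 9, 5, 16, 13, 7, 2, 10, 11, 12, 14, 4, 15, 6]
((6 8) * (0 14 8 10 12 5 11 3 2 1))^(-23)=(0 1 2 3 11 5 12 10 6 8 14)=[1, 2, 3, 11, 4, 12, 8, 7, 14, 9, 6, 5, 10, 13, 0]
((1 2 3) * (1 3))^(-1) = (3)(1 2) = [0, 2, 1, 3]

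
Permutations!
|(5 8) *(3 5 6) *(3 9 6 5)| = |(5 8)(6 9)| = 2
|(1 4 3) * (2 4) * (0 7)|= |(0 7)(1 2 4 3)|= 4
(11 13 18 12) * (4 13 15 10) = [0, 1, 2, 3, 13, 5, 6, 7, 8, 9, 4, 15, 11, 18, 14, 10, 16, 17, 12] = (4 13 18 12 11 15 10)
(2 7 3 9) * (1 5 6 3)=(1 5 6 3 9 2 7)=[0, 5, 7, 9, 4, 6, 3, 1, 8, 2]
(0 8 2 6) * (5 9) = [8, 1, 6, 3, 4, 9, 0, 7, 2, 5] = (0 8 2 6)(5 9)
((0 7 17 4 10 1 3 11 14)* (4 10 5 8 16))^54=(0 11 1 17)(3 10 7 14)(4 8)(5 16)=[11, 17, 2, 10, 8, 16, 6, 14, 4, 9, 7, 1, 12, 13, 3, 15, 5, 0]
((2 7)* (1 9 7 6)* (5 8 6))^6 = (1 6 8 5 2 7 9) = [0, 6, 7, 3, 4, 2, 8, 9, 5, 1]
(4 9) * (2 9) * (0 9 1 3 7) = (0 9 4 2 1 3 7) = [9, 3, 1, 7, 2, 5, 6, 0, 8, 4]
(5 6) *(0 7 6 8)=(0 7 6 5 8)=[7, 1, 2, 3, 4, 8, 5, 6, 0]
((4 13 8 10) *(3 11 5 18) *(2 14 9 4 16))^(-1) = (2 16 10 8 13 4 9 14)(3 18 5 11) = [0, 1, 16, 18, 9, 11, 6, 7, 13, 14, 8, 3, 12, 4, 2, 15, 10, 17, 5]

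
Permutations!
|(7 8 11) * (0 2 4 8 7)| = |(0 2 4 8 11)| = 5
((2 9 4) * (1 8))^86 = (2 4 9) = [0, 1, 4, 3, 9, 5, 6, 7, 8, 2]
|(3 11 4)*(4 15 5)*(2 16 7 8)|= |(2 16 7 8)(3 11 15 5 4)|= 20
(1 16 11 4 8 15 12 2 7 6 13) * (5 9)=(1 16 11 4 8 15 12 2 7 6 13)(5 9)=[0, 16, 7, 3, 8, 9, 13, 6, 15, 5, 10, 4, 2, 1, 14, 12, 11]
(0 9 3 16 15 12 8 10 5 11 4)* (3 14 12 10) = (0 9 14 12 8 3 16 15 10 5 11 4) = [9, 1, 2, 16, 0, 11, 6, 7, 3, 14, 5, 4, 8, 13, 12, 10, 15]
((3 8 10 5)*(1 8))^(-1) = (1 3 5 10 8) = [0, 3, 2, 5, 4, 10, 6, 7, 1, 9, 8]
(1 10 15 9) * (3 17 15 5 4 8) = (1 10 5 4 8 3 17 15 9) = [0, 10, 2, 17, 8, 4, 6, 7, 3, 1, 5, 11, 12, 13, 14, 9, 16, 15]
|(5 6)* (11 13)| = 2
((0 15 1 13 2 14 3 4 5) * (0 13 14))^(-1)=(0 2 13 5 4 3 14 1 15)=[2, 15, 13, 14, 3, 4, 6, 7, 8, 9, 10, 11, 12, 5, 1, 0]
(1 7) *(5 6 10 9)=(1 7)(5 6 10 9)=[0, 7, 2, 3, 4, 6, 10, 1, 8, 5, 9]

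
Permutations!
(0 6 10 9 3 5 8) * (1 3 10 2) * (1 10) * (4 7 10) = (0 6 2 4 7 10 9 1 3 5 8) = [6, 3, 4, 5, 7, 8, 2, 10, 0, 1, 9]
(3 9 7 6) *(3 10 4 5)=[0, 1, 2, 9, 5, 3, 10, 6, 8, 7, 4]=(3 9 7 6 10 4 5)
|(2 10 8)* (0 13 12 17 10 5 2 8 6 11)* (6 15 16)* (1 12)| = 10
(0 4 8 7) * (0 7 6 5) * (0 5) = (0 4 8 6) = [4, 1, 2, 3, 8, 5, 0, 7, 6]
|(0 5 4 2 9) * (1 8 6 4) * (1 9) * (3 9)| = 20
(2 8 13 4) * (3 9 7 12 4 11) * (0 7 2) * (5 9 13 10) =[7, 1, 8, 13, 0, 9, 6, 12, 10, 2, 5, 3, 4, 11] =(0 7 12 4)(2 8 10 5 9)(3 13 11)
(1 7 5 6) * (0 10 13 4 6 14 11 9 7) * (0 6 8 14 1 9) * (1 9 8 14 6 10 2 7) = (0 2 7 5 9 1 10 13 4 14 11)(6 8) = [2, 10, 7, 3, 14, 9, 8, 5, 6, 1, 13, 0, 12, 4, 11]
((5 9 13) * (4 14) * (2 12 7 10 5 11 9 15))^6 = (15) = [0, 1, 2, 3, 4, 5, 6, 7, 8, 9, 10, 11, 12, 13, 14, 15]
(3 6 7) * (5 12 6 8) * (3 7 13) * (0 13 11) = [13, 1, 2, 8, 4, 12, 11, 7, 5, 9, 10, 0, 6, 3] = (0 13 3 8 5 12 6 11)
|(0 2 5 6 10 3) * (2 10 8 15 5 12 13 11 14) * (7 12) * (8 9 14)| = 33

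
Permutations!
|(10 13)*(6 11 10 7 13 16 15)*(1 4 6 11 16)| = 14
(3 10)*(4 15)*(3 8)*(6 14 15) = (3 10 8)(4 6 14 15) = [0, 1, 2, 10, 6, 5, 14, 7, 3, 9, 8, 11, 12, 13, 15, 4]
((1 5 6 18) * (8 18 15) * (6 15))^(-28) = (1 15 18 5 8) = [0, 15, 2, 3, 4, 8, 6, 7, 1, 9, 10, 11, 12, 13, 14, 18, 16, 17, 5]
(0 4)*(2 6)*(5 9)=[4, 1, 6, 3, 0, 9, 2, 7, 8, 5]=(0 4)(2 6)(5 9)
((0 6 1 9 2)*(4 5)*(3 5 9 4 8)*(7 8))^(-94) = (0 1 9)(2 6 4)(3 7)(5 8) = [1, 9, 6, 7, 2, 8, 4, 3, 5, 0]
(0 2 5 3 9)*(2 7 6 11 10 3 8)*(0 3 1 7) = (1 7 6 11 10)(2 5 8)(3 9) = [0, 7, 5, 9, 4, 8, 11, 6, 2, 3, 1, 10]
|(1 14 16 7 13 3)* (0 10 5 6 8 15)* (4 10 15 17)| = 6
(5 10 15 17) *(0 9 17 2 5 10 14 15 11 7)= (0 9 17 10 11 7)(2 5 14 15)= [9, 1, 5, 3, 4, 14, 6, 0, 8, 17, 11, 7, 12, 13, 15, 2, 16, 10]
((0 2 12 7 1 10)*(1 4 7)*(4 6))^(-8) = (0 12 10 2 1)(4 7 6) = [12, 0, 1, 3, 7, 5, 4, 6, 8, 9, 2, 11, 10]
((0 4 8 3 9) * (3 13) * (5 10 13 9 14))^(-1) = (0 9 8 4)(3 13 10 5 14) = [9, 1, 2, 13, 0, 14, 6, 7, 4, 8, 5, 11, 12, 10, 3]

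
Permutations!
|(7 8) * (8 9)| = 3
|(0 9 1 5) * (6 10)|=|(0 9 1 5)(6 10)|=4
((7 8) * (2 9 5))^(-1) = (2 5 9)(7 8) = [0, 1, 5, 3, 4, 9, 6, 8, 7, 2]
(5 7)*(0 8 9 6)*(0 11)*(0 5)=(0 8 9 6 11 5 7)=[8, 1, 2, 3, 4, 7, 11, 0, 9, 6, 10, 5]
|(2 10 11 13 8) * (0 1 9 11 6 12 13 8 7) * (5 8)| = 12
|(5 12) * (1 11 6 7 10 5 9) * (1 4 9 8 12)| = 6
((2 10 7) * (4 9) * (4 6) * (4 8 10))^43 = (2 4 9 6 8 10 7) = [0, 1, 4, 3, 9, 5, 8, 2, 10, 6, 7]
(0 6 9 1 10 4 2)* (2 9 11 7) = (0 6 11 7 2)(1 10 4 9) = [6, 10, 0, 3, 9, 5, 11, 2, 8, 1, 4, 7]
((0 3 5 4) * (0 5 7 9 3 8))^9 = (9)(0 8)(4 5) = [8, 1, 2, 3, 5, 4, 6, 7, 0, 9]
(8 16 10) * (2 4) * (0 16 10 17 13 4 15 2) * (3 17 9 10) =(0 16 9 10 8 3 17 13 4)(2 15) =[16, 1, 15, 17, 0, 5, 6, 7, 3, 10, 8, 11, 12, 4, 14, 2, 9, 13]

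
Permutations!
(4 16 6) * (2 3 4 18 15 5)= (2 3 4 16 6 18 15 5)= [0, 1, 3, 4, 16, 2, 18, 7, 8, 9, 10, 11, 12, 13, 14, 5, 6, 17, 15]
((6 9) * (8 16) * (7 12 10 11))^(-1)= (6 9)(7 11 10 12)(8 16)= [0, 1, 2, 3, 4, 5, 9, 11, 16, 6, 12, 10, 7, 13, 14, 15, 8]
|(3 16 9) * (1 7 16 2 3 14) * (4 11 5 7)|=|(1 4 11 5 7 16 9 14)(2 3)|=8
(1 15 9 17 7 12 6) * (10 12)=(1 15 9 17 7 10 12 6)=[0, 15, 2, 3, 4, 5, 1, 10, 8, 17, 12, 11, 6, 13, 14, 9, 16, 7]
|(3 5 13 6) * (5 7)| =5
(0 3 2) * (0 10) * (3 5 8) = [5, 1, 10, 2, 4, 8, 6, 7, 3, 9, 0] = (0 5 8 3 2 10)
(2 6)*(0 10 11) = (0 10 11)(2 6) = [10, 1, 6, 3, 4, 5, 2, 7, 8, 9, 11, 0]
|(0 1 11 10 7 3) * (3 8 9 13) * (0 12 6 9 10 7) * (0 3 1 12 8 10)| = 11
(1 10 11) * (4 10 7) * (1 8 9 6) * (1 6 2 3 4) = (1 7)(2 3 4 10 11 8 9) = [0, 7, 3, 4, 10, 5, 6, 1, 9, 2, 11, 8]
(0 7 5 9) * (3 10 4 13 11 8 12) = (0 7 5 9)(3 10 4 13 11 8 12) = [7, 1, 2, 10, 13, 9, 6, 5, 12, 0, 4, 8, 3, 11]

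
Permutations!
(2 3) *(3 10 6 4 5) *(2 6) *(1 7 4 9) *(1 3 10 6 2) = (1 7 4 5 10)(2 6 9 3) = [0, 7, 6, 2, 5, 10, 9, 4, 8, 3, 1]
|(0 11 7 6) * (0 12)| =5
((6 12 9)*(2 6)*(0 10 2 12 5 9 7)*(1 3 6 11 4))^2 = (0 2 4 3 5 12)(1 6 9 7 10 11) = [2, 6, 4, 5, 3, 12, 9, 10, 8, 7, 11, 1, 0]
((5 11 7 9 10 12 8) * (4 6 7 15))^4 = (4 10 11 7 8)(5 6 12 15 9) = [0, 1, 2, 3, 10, 6, 12, 8, 4, 5, 11, 7, 15, 13, 14, 9]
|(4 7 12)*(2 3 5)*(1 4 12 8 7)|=|(12)(1 4)(2 3 5)(7 8)|=6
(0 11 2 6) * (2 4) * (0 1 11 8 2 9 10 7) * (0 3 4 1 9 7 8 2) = (0 2 6 9 10 8)(1 11)(3 4 7) = [2, 11, 6, 4, 7, 5, 9, 3, 0, 10, 8, 1]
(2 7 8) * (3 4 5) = [0, 1, 7, 4, 5, 3, 6, 8, 2] = (2 7 8)(3 4 5)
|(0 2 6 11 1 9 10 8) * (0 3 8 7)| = |(0 2 6 11 1 9 10 7)(3 8)| = 8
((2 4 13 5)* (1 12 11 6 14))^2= (1 11 14 12 6)(2 13)(4 5)= [0, 11, 13, 3, 5, 4, 1, 7, 8, 9, 10, 14, 6, 2, 12]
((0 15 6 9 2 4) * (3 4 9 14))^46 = [3, 1, 2, 6, 14, 5, 0, 7, 8, 9, 10, 11, 12, 13, 15, 4] = (0 3 6)(4 14 15)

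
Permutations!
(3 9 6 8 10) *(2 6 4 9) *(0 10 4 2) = (0 10 3)(2 6 8 4 9) = [10, 1, 6, 0, 9, 5, 8, 7, 4, 2, 3]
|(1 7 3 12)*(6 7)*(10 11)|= 10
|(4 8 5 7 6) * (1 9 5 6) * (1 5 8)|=10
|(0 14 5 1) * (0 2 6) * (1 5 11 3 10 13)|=9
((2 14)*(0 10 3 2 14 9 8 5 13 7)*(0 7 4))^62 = (14)(0 4 13 5 8 9 2 3 10) = [4, 1, 3, 10, 13, 8, 6, 7, 9, 2, 0, 11, 12, 5, 14]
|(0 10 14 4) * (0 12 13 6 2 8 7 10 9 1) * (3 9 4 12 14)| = |(0 4 14 12 13 6 2 8 7 10 3 9 1)| = 13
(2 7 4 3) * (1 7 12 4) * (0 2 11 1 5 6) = (0 2 12 4 3 11 1 7 5 6) = [2, 7, 12, 11, 3, 6, 0, 5, 8, 9, 10, 1, 4]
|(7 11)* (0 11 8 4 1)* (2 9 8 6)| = 9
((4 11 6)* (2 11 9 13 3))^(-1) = (2 3 13 9 4 6 11) = [0, 1, 3, 13, 6, 5, 11, 7, 8, 4, 10, 2, 12, 9]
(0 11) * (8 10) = [11, 1, 2, 3, 4, 5, 6, 7, 10, 9, 8, 0] = (0 11)(8 10)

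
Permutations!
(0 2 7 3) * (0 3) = (0 2 7) = [2, 1, 7, 3, 4, 5, 6, 0]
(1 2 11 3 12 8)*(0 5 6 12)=(0 5 6 12 8 1 2 11 3)=[5, 2, 11, 0, 4, 6, 12, 7, 1, 9, 10, 3, 8]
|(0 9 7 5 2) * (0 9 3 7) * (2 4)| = |(0 3 7 5 4 2 9)| = 7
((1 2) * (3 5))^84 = (5) = [0, 1, 2, 3, 4, 5]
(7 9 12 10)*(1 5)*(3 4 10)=(1 5)(3 4 10 7 9 12)=[0, 5, 2, 4, 10, 1, 6, 9, 8, 12, 7, 11, 3]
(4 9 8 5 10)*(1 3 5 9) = (1 3 5 10 4)(8 9) = [0, 3, 2, 5, 1, 10, 6, 7, 9, 8, 4]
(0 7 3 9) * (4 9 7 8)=[8, 1, 2, 7, 9, 5, 6, 3, 4, 0]=(0 8 4 9)(3 7)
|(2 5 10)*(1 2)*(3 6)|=|(1 2 5 10)(3 6)|=4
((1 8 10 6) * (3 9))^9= [0, 8, 2, 9, 4, 5, 1, 7, 10, 3, 6]= (1 8 10 6)(3 9)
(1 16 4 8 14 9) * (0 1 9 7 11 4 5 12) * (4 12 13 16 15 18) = (0 1 15 18 4 8 14 7 11 12)(5 13 16) = [1, 15, 2, 3, 8, 13, 6, 11, 14, 9, 10, 12, 0, 16, 7, 18, 5, 17, 4]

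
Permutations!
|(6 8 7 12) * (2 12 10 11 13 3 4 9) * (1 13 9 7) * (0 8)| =13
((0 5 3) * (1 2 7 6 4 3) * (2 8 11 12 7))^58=[4, 0, 2, 6, 7, 3, 12, 11, 5, 9, 10, 1, 8]=(0 4 7 11 1)(3 6 12 8 5)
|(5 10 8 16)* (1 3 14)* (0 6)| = |(0 6)(1 3 14)(5 10 8 16)| = 12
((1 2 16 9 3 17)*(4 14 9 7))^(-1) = [0, 17, 1, 9, 7, 5, 6, 16, 8, 14, 10, 11, 12, 13, 4, 15, 2, 3] = (1 17 3 9 14 4 7 16 2)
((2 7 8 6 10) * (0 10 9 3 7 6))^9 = (0 10 2 6 9 3 7 8) = [10, 1, 6, 7, 4, 5, 9, 8, 0, 3, 2]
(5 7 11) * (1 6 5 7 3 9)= (1 6 5 3 9)(7 11)= [0, 6, 2, 9, 4, 3, 5, 11, 8, 1, 10, 7]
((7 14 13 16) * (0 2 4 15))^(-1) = (0 15 4 2)(7 16 13 14) = [15, 1, 0, 3, 2, 5, 6, 16, 8, 9, 10, 11, 12, 14, 7, 4, 13]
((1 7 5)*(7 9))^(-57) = (1 5 7 9) = [0, 5, 2, 3, 4, 7, 6, 9, 8, 1]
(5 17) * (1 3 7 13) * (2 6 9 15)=(1 3 7 13)(2 6 9 15)(5 17)=[0, 3, 6, 7, 4, 17, 9, 13, 8, 15, 10, 11, 12, 1, 14, 2, 16, 5]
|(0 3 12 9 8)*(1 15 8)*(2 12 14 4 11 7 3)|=35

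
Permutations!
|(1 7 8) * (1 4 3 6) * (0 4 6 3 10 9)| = 4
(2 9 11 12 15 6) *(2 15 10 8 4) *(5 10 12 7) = (2 9 11 7 5 10 8 4)(6 15) = [0, 1, 9, 3, 2, 10, 15, 5, 4, 11, 8, 7, 12, 13, 14, 6]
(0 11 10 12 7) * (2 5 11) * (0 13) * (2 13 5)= (0 13)(5 11 10 12 7)= [13, 1, 2, 3, 4, 11, 6, 5, 8, 9, 12, 10, 7, 0]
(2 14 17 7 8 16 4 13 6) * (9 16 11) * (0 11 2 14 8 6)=(0 11 9 16 4 13)(2 8)(6 14 17 7)=[11, 1, 8, 3, 13, 5, 14, 6, 2, 16, 10, 9, 12, 0, 17, 15, 4, 7]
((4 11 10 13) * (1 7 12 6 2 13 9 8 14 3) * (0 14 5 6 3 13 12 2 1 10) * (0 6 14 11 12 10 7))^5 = (0 11 6 1)(2 14 7 5 3 8 12 9 4 10 13) = [11, 0, 14, 8, 10, 3, 1, 5, 12, 4, 13, 6, 9, 2, 7]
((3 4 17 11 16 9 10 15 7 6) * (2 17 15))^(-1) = (2 10 9 16 11 17)(3 6 7 15 4) = [0, 1, 10, 6, 3, 5, 7, 15, 8, 16, 9, 17, 12, 13, 14, 4, 11, 2]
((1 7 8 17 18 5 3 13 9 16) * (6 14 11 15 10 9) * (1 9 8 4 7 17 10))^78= (1 11 6 3 18)(5 17 15 14 13)= [0, 11, 2, 18, 4, 17, 3, 7, 8, 9, 10, 6, 12, 5, 13, 14, 16, 15, 1]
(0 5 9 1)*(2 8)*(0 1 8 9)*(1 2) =(0 5)(1 2 9 8) =[5, 2, 9, 3, 4, 0, 6, 7, 1, 8]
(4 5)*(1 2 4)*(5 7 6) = (1 2 4 7 6 5) = [0, 2, 4, 3, 7, 1, 5, 6]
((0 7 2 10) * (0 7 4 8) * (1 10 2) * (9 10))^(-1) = (0 8 4)(1 7 10 9) = [8, 7, 2, 3, 0, 5, 6, 10, 4, 1, 9]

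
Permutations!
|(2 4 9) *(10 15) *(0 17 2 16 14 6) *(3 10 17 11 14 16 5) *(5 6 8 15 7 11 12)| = |(0 12 5 3 10 7 11 14 8 15 17 2 4 9 6)| = 15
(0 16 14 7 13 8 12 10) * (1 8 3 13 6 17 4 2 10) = (0 16 14 7 6 17 4 2 10)(1 8 12)(3 13) = [16, 8, 10, 13, 2, 5, 17, 6, 12, 9, 0, 11, 1, 3, 7, 15, 14, 4]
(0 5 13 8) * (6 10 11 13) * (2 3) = (0 5 6 10 11 13 8)(2 3) = [5, 1, 3, 2, 4, 6, 10, 7, 0, 9, 11, 13, 12, 8]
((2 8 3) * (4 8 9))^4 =(2 3 8 4 9) =[0, 1, 3, 8, 9, 5, 6, 7, 4, 2]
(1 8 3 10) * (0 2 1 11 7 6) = (0 2 1 8 3 10 11 7 6) = [2, 8, 1, 10, 4, 5, 0, 6, 3, 9, 11, 7]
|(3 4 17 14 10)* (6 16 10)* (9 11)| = |(3 4 17 14 6 16 10)(9 11)| = 14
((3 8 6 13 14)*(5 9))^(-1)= (3 14 13 6 8)(5 9)= [0, 1, 2, 14, 4, 9, 8, 7, 3, 5, 10, 11, 12, 6, 13]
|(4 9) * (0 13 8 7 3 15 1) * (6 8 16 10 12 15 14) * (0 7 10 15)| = |(0 13 16 15 1 7 3 14 6 8 10 12)(4 9)| = 12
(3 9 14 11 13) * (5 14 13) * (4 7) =[0, 1, 2, 9, 7, 14, 6, 4, 8, 13, 10, 5, 12, 3, 11] =(3 9 13)(4 7)(5 14 11)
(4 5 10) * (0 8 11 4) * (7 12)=(0 8 11 4 5 10)(7 12)=[8, 1, 2, 3, 5, 10, 6, 12, 11, 9, 0, 4, 7]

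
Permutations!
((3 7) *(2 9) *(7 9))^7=(2 9 3 7)=[0, 1, 9, 7, 4, 5, 6, 2, 8, 3]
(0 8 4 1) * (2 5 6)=(0 8 4 1)(2 5 6)=[8, 0, 5, 3, 1, 6, 2, 7, 4]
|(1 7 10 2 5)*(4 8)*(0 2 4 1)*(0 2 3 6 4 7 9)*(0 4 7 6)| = 12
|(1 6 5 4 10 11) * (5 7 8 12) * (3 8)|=10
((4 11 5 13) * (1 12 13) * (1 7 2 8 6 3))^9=(1 6 2 5 4 12 3 8 7 11 13)=[0, 6, 5, 8, 12, 4, 2, 11, 7, 9, 10, 13, 3, 1]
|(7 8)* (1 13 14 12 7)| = |(1 13 14 12 7 8)| = 6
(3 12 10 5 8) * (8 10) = [0, 1, 2, 12, 4, 10, 6, 7, 3, 9, 5, 11, 8] = (3 12 8)(5 10)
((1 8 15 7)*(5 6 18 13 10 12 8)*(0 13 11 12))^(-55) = (0 10 13)(1 7 15 8 12 11 18 6 5) = [10, 7, 2, 3, 4, 1, 5, 15, 12, 9, 13, 18, 11, 0, 14, 8, 16, 17, 6]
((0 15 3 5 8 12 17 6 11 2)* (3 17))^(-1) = (0 2 11 6 17 15)(3 12 8 5) = [2, 1, 11, 12, 4, 3, 17, 7, 5, 9, 10, 6, 8, 13, 14, 0, 16, 15]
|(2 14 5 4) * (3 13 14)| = |(2 3 13 14 5 4)| = 6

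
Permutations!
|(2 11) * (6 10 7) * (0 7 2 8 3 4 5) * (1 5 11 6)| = |(0 7 1 5)(2 6 10)(3 4 11 8)| = 12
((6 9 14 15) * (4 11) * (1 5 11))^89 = [0, 5, 2, 3, 1, 11, 9, 7, 8, 14, 10, 4, 12, 13, 15, 6] = (1 5 11 4)(6 9 14 15)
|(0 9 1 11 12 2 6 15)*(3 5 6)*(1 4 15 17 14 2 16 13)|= |(0 9 4 15)(1 11 12 16 13)(2 3 5 6 17 14)|= 60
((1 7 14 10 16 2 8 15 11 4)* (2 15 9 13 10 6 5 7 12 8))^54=(1 13 11 8 16)(4 9 15 12 10)(5 14)(6 7)=[0, 13, 2, 3, 9, 14, 7, 6, 16, 15, 4, 8, 10, 11, 5, 12, 1]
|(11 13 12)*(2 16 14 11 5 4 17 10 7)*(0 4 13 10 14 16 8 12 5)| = 10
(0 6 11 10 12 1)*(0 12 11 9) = (0 6 9)(1 12)(10 11) = [6, 12, 2, 3, 4, 5, 9, 7, 8, 0, 11, 10, 1]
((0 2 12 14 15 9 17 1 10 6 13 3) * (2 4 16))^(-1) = (0 3 13 6 10 1 17 9 15 14 12 2 16 4) = [3, 17, 16, 13, 0, 5, 10, 7, 8, 15, 1, 11, 2, 6, 12, 14, 4, 9]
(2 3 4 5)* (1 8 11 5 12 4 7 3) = (1 8 11 5 2)(3 7)(4 12) = [0, 8, 1, 7, 12, 2, 6, 3, 11, 9, 10, 5, 4]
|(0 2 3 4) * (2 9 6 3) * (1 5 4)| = 7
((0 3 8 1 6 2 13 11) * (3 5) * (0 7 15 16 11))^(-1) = [13, 8, 6, 5, 4, 0, 1, 11, 3, 9, 10, 16, 12, 2, 14, 7, 15] = (0 13 2 6 1 8 3 5)(7 11 16 15)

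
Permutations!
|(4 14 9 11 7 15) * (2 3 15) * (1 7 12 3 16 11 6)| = |(1 7 2 16 11 12 3 15 4 14 9 6)| = 12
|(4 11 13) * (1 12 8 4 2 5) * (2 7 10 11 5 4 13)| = |(1 12 8 13 7 10 11 2 4 5)| = 10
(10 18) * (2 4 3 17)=(2 4 3 17)(10 18)=[0, 1, 4, 17, 3, 5, 6, 7, 8, 9, 18, 11, 12, 13, 14, 15, 16, 2, 10]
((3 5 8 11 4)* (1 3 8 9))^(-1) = (1 9 5 3)(4 11 8) = [0, 9, 2, 1, 11, 3, 6, 7, 4, 5, 10, 8]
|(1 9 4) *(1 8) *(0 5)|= |(0 5)(1 9 4 8)|= 4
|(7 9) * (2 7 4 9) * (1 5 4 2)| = 6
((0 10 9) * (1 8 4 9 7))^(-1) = (0 9 4 8 1 7 10) = [9, 7, 2, 3, 8, 5, 6, 10, 1, 4, 0]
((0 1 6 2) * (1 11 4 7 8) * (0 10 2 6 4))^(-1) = (0 11)(1 8 7 4)(2 10) = [11, 8, 10, 3, 1, 5, 6, 4, 7, 9, 2, 0]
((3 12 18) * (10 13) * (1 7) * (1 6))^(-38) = (1 7 6)(3 12 18) = [0, 7, 2, 12, 4, 5, 1, 6, 8, 9, 10, 11, 18, 13, 14, 15, 16, 17, 3]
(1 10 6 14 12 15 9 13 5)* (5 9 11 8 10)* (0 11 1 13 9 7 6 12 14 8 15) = [11, 5, 2, 3, 4, 13, 8, 6, 10, 9, 12, 15, 0, 7, 14, 1] = (0 11 15 1 5 13 7 6 8 10 12)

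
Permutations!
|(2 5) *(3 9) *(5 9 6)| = 5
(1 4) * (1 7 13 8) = (1 4 7 13 8) = [0, 4, 2, 3, 7, 5, 6, 13, 1, 9, 10, 11, 12, 8]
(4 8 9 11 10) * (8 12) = (4 12 8 9 11 10) = [0, 1, 2, 3, 12, 5, 6, 7, 9, 11, 4, 10, 8]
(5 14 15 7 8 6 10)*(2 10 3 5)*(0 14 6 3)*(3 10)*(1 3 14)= (0 1 3 5 6)(2 14 15 7 8 10)= [1, 3, 14, 5, 4, 6, 0, 8, 10, 9, 2, 11, 12, 13, 15, 7]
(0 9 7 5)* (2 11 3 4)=(0 9 7 5)(2 11 3 4)=[9, 1, 11, 4, 2, 0, 6, 5, 8, 7, 10, 3]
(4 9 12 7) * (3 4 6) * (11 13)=[0, 1, 2, 4, 9, 5, 3, 6, 8, 12, 10, 13, 7, 11]=(3 4 9 12 7 6)(11 13)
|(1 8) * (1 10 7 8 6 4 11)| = 12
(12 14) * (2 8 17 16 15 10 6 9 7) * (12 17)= (2 8 12 14 17 16 15 10 6 9 7)= [0, 1, 8, 3, 4, 5, 9, 2, 12, 7, 6, 11, 14, 13, 17, 10, 15, 16]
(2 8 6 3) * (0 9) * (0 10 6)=(0 9 10 6 3 2 8)=[9, 1, 8, 2, 4, 5, 3, 7, 0, 10, 6]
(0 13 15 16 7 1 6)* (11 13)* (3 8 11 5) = [5, 6, 2, 8, 4, 3, 0, 1, 11, 9, 10, 13, 12, 15, 14, 16, 7] = (0 5 3 8 11 13 15 16 7 1 6)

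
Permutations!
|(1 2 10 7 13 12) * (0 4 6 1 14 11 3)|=12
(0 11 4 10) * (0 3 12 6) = (0 11 4 10 3 12 6) = [11, 1, 2, 12, 10, 5, 0, 7, 8, 9, 3, 4, 6]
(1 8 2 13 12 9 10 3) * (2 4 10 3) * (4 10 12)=(1 8 10 2 13 4 12 9 3)=[0, 8, 13, 1, 12, 5, 6, 7, 10, 3, 2, 11, 9, 4]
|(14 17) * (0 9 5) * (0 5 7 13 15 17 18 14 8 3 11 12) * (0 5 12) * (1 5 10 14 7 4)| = 16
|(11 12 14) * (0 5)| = 6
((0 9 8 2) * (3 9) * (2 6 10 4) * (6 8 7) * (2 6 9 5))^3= (10)(0 2 5 3)(7 9)= [2, 1, 5, 0, 4, 3, 6, 9, 8, 7, 10]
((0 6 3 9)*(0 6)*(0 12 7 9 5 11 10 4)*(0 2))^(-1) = (0 2 4 10 11 5 3 6 9 7 12) = [2, 1, 4, 6, 10, 3, 9, 12, 8, 7, 11, 5, 0]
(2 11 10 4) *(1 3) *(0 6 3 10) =(0 6 3 1 10 4 2 11) =[6, 10, 11, 1, 2, 5, 3, 7, 8, 9, 4, 0]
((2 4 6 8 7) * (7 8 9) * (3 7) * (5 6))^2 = (2 5 9 7 4 6 3) = [0, 1, 5, 2, 6, 9, 3, 4, 8, 7]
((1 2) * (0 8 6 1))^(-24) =(0 8 6 1 2) =[8, 2, 0, 3, 4, 5, 1, 7, 6]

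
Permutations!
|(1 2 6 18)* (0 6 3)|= |(0 6 18 1 2 3)|= 6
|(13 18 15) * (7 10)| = |(7 10)(13 18 15)| = 6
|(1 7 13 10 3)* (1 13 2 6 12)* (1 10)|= |(1 7 2 6 12 10 3 13)|= 8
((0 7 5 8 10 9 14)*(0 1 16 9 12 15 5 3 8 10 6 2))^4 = (16)(0 6 3)(2 8 7) = [6, 1, 8, 0, 4, 5, 3, 2, 7, 9, 10, 11, 12, 13, 14, 15, 16]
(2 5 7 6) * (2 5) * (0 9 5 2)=(0 9 5 7 6 2)=[9, 1, 0, 3, 4, 7, 2, 6, 8, 5]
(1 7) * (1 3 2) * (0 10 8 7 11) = (0 10 8 7 3 2 1 11) = [10, 11, 1, 2, 4, 5, 6, 3, 7, 9, 8, 0]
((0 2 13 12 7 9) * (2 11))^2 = (0 2 12 9 11 13 7) = [2, 1, 12, 3, 4, 5, 6, 0, 8, 11, 10, 13, 9, 7]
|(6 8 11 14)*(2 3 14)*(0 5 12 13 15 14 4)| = 12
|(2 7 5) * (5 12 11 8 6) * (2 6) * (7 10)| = 6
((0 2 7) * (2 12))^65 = [12, 1, 7, 3, 4, 5, 6, 0, 8, 9, 10, 11, 2] = (0 12 2 7)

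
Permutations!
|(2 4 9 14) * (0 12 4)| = |(0 12 4 9 14 2)| = 6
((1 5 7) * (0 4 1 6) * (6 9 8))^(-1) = (0 6 8 9 7 5 1 4) = [6, 4, 2, 3, 0, 1, 8, 5, 9, 7]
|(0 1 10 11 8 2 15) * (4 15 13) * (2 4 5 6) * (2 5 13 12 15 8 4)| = |(0 1 10 11 4 8 2 12 15)(5 6)| = 18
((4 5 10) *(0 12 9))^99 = (12) = [0, 1, 2, 3, 4, 5, 6, 7, 8, 9, 10, 11, 12]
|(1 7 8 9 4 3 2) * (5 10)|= 14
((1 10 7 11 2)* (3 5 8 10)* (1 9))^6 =(1 11 8)(2 10 3)(5 9 7) =[0, 11, 10, 2, 4, 9, 6, 5, 1, 7, 3, 8]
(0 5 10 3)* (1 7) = (0 5 10 3)(1 7) = [5, 7, 2, 0, 4, 10, 6, 1, 8, 9, 3]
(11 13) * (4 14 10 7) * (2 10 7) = (2 10)(4 14 7)(11 13) = [0, 1, 10, 3, 14, 5, 6, 4, 8, 9, 2, 13, 12, 11, 7]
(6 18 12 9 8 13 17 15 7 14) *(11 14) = (6 18 12 9 8 13 17 15 7 11 14) = [0, 1, 2, 3, 4, 5, 18, 11, 13, 8, 10, 14, 9, 17, 6, 7, 16, 15, 12]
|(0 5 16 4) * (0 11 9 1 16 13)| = |(0 5 13)(1 16 4 11 9)| = 15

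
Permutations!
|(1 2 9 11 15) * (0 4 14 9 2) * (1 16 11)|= |(0 4 14 9 1)(11 15 16)|= 15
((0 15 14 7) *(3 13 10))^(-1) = [7, 1, 2, 10, 4, 5, 6, 14, 8, 9, 13, 11, 12, 3, 15, 0] = (0 7 14 15)(3 10 13)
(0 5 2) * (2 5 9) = [9, 1, 0, 3, 4, 5, 6, 7, 8, 2] = (0 9 2)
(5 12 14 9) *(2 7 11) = [0, 1, 7, 3, 4, 12, 6, 11, 8, 5, 10, 2, 14, 13, 9] = (2 7 11)(5 12 14 9)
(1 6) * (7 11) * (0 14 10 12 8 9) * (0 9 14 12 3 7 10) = (0 12 8 14)(1 6)(3 7 11 10) = [12, 6, 2, 7, 4, 5, 1, 11, 14, 9, 3, 10, 8, 13, 0]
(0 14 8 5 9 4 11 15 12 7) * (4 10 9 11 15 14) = (0 4 15 12 7)(5 11 14 8)(9 10) = [4, 1, 2, 3, 15, 11, 6, 0, 5, 10, 9, 14, 7, 13, 8, 12]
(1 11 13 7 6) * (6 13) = [0, 11, 2, 3, 4, 5, 1, 13, 8, 9, 10, 6, 12, 7] = (1 11 6)(7 13)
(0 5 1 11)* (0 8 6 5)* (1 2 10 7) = (1 11 8 6 5 2 10 7) = [0, 11, 10, 3, 4, 2, 5, 1, 6, 9, 7, 8]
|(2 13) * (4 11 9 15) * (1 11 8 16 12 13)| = 10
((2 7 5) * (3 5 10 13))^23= [0, 1, 5, 13, 4, 3, 6, 2, 8, 9, 7, 11, 12, 10]= (2 5 3 13 10 7)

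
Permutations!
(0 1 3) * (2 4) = (0 1 3)(2 4) = [1, 3, 4, 0, 2]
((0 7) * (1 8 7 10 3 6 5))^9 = [10, 8, 2, 6, 4, 1, 5, 0, 7, 9, 3] = (0 10 3 6 5 1 8 7)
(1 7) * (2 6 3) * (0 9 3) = (0 9 3 2 6)(1 7) = [9, 7, 6, 2, 4, 5, 0, 1, 8, 3]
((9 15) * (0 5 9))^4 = (15) = [0, 1, 2, 3, 4, 5, 6, 7, 8, 9, 10, 11, 12, 13, 14, 15]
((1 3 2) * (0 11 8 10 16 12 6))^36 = (0 11 8 10 16 12 6) = [11, 1, 2, 3, 4, 5, 0, 7, 10, 9, 16, 8, 6, 13, 14, 15, 12]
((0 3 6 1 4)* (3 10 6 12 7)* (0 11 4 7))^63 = (12)(4 11) = [0, 1, 2, 3, 11, 5, 6, 7, 8, 9, 10, 4, 12]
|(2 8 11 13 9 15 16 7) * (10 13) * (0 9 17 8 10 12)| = |(0 9 15 16 7 2 10 13 17 8 11 12)| = 12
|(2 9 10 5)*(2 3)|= |(2 9 10 5 3)|= 5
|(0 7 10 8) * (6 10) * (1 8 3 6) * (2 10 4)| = 20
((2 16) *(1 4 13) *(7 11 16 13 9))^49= [0, 4, 13, 3, 9, 5, 6, 11, 8, 7, 10, 16, 12, 1, 14, 15, 2]= (1 4 9 7 11 16 2 13)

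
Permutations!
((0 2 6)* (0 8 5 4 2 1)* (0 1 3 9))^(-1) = [9, 1, 4, 0, 5, 8, 2, 7, 6, 3] = (0 9 3)(2 4 5 8 6)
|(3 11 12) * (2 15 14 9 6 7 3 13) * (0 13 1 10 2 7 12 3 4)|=8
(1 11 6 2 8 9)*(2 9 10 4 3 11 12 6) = [0, 12, 8, 11, 3, 5, 9, 7, 10, 1, 4, 2, 6] = (1 12 6 9)(2 8 10 4 3 11)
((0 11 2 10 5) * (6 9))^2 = (0 2 5 11 10) = [2, 1, 5, 3, 4, 11, 6, 7, 8, 9, 0, 10]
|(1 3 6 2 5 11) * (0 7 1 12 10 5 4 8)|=8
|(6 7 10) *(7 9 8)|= |(6 9 8 7 10)|= 5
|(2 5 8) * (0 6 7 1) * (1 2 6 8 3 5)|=|(0 8 6 7 2 1)(3 5)|=6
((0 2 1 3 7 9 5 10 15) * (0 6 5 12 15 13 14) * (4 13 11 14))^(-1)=[14, 2, 0, 1, 13, 6, 15, 3, 8, 7, 5, 10, 9, 4, 11, 12]=(0 14 11 10 5 6 15 12 9 7 3 1 2)(4 13)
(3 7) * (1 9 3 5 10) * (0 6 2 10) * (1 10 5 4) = (10)(0 6 2 5)(1 9 3 7 4) = [6, 9, 5, 7, 1, 0, 2, 4, 8, 3, 10]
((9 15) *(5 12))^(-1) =[0, 1, 2, 3, 4, 12, 6, 7, 8, 15, 10, 11, 5, 13, 14, 9] =(5 12)(9 15)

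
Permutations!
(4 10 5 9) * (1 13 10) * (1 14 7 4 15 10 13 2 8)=(1 2 8)(4 14 7)(5 9 15 10)=[0, 2, 8, 3, 14, 9, 6, 4, 1, 15, 5, 11, 12, 13, 7, 10]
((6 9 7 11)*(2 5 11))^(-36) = (11) = [0, 1, 2, 3, 4, 5, 6, 7, 8, 9, 10, 11]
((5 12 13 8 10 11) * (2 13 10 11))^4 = (2 5 13 12 8 10 11) = [0, 1, 5, 3, 4, 13, 6, 7, 10, 9, 11, 2, 8, 12]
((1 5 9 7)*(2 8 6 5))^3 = (1 6 7 8 9 2 5) = [0, 6, 5, 3, 4, 1, 7, 8, 9, 2]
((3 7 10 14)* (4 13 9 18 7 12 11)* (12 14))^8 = (18) = [0, 1, 2, 3, 4, 5, 6, 7, 8, 9, 10, 11, 12, 13, 14, 15, 16, 17, 18]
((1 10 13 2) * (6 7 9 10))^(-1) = (1 2 13 10 9 7 6) = [0, 2, 13, 3, 4, 5, 1, 6, 8, 7, 9, 11, 12, 10]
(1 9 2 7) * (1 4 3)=[0, 9, 7, 1, 3, 5, 6, 4, 8, 2]=(1 9 2 7 4 3)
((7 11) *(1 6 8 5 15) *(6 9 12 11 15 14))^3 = [0, 11, 2, 3, 4, 8, 14, 9, 6, 7, 10, 1, 15, 13, 5, 12] = (1 11)(5 8 6 14)(7 9)(12 15)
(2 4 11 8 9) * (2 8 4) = (4 11)(8 9) = [0, 1, 2, 3, 11, 5, 6, 7, 9, 8, 10, 4]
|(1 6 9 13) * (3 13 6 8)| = |(1 8 3 13)(6 9)| = 4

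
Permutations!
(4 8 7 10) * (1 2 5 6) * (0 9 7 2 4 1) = (0 9 7 10 1 4 8 2 5 6) = [9, 4, 5, 3, 8, 6, 0, 10, 2, 7, 1]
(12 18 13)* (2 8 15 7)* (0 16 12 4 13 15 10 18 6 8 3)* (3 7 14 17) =[16, 1, 7, 0, 13, 5, 8, 2, 10, 9, 18, 11, 6, 4, 17, 14, 12, 3, 15] =(0 16 12 6 8 10 18 15 14 17 3)(2 7)(4 13)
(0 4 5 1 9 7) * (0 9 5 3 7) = [4, 5, 2, 7, 3, 1, 6, 9, 8, 0] = (0 4 3 7 9)(1 5)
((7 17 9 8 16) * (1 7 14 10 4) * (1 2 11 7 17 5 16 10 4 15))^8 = (1 9 10)(2 11 7 5 16 14 4)(8 15 17) = [0, 9, 11, 3, 2, 16, 6, 5, 15, 10, 1, 7, 12, 13, 4, 17, 14, 8]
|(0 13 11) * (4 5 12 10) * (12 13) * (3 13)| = 8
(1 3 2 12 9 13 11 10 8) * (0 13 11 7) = (0 13 7)(1 3 2 12 9 11 10 8) = [13, 3, 12, 2, 4, 5, 6, 0, 1, 11, 8, 10, 9, 7]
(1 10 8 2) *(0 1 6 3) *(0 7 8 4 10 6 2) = [1, 6, 2, 7, 10, 5, 3, 8, 0, 9, 4] = (0 1 6 3 7 8)(4 10)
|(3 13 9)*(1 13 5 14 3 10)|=12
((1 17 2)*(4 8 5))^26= (1 2 17)(4 5 8)= [0, 2, 17, 3, 5, 8, 6, 7, 4, 9, 10, 11, 12, 13, 14, 15, 16, 1]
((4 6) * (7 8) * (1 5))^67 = (1 5)(4 6)(7 8) = [0, 5, 2, 3, 6, 1, 4, 8, 7]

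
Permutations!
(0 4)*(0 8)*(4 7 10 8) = [7, 1, 2, 3, 4, 5, 6, 10, 0, 9, 8] = (0 7 10 8)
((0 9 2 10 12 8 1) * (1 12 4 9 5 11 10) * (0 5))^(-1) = (1 2 9 4 10 11 5)(8 12) = [0, 2, 9, 3, 10, 1, 6, 7, 12, 4, 11, 5, 8]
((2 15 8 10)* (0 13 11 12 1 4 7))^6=[7, 12, 8, 3, 1, 5, 6, 4, 2, 9, 15, 13, 11, 0, 14, 10]=(0 7 4 1 12 11 13)(2 8)(10 15)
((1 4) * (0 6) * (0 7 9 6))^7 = (1 4)(6 7 9) = [0, 4, 2, 3, 1, 5, 7, 9, 8, 6]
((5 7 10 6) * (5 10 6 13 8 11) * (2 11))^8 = (13) = [0, 1, 2, 3, 4, 5, 6, 7, 8, 9, 10, 11, 12, 13]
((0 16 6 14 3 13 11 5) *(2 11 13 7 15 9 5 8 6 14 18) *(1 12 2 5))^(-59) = [16, 12, 11, 7, 4, 0, 18, 15, 6, 1, 10, 8, 2, 13, 3, 9, 14, 17, 5] = (0 16 14 3 7 15 9 1 12 2 11 8 6 18 5)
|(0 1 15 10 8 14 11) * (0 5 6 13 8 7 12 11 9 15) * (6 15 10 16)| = 12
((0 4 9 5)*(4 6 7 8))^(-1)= (0 5 9 4 8 7 6)= [5, 1, 2, 3, 8, 9, 0, 6, 7, 4]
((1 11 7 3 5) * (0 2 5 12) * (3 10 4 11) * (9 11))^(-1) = [12, 5, 0, 1, 10, 2, 6, 11, 8, 4, 7, 9, 3] = (0 12 3 1 5 2)(4 10 7 11 9)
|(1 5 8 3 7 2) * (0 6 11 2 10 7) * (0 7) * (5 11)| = 21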